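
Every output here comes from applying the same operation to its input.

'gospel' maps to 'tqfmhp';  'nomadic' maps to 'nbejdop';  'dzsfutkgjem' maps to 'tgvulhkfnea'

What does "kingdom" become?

The transformation: move the first 2 characters to the end (rotate left by 2), then shift every letter 1 place forward in the alphabet (wrapping around).
For "kingdom", step one produces "ngdomki"; step two turns that into "ohepnlj".

ohepnlj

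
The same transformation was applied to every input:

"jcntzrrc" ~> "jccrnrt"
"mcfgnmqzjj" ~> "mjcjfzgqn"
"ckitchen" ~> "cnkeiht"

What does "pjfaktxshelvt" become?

ptjvflaekhts

Rule — take characters alternately from the front and the back (1st, last, 2nd, 2nd-last, ...), then delete the last character.
On "pjfaktxshelvt": the first step gives "ptjvflaekhtsx", and the second then gives "ptjvflaekhts".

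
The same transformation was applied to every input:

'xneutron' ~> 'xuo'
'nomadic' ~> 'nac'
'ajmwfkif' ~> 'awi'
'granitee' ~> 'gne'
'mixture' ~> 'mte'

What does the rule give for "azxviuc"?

What's happening: keep one character in every 3, starting at position 1 (positions 1st, 4th, 7th, ...).
"azxviuc" → "avc".

avc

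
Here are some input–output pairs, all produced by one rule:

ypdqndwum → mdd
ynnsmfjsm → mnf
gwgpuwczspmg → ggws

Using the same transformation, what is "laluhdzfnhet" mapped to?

The rule is to keep one character in every 3, starting at position 3 (positions 3rd, 6th, 9th, ...), then move the last character to the front.
Applying both steps to "laluhdzfnhet": "ldnt", then "tldn".
(Check on "gwgpuwczspmg": → "gwsg" → "ggws" ✓)

tldn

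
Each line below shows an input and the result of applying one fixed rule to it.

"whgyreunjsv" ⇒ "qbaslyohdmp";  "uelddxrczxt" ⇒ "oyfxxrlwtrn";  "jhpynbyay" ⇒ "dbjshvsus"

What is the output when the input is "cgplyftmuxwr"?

wajfszngorql

The rule is to shift every letter 6 places backward in the alphabet (wrapping around).
Applying that to "cgplyftmuxwr" gives "wajfszngorql".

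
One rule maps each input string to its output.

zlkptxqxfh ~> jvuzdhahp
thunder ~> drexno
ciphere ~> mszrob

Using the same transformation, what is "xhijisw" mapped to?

Looking at the pairs, the operation is to delete the last character, then shift every letter 10 places forward in the alphabet (wrapping around).
"xhijisw" → "xhijis" → "hrstsc".

hrstsc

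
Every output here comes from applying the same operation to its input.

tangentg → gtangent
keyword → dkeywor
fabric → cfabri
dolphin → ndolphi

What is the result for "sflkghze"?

In each case the input is transformed by: move the last character to the front.
Doing the same to "sflkghze": "esflkghz".

esflkghz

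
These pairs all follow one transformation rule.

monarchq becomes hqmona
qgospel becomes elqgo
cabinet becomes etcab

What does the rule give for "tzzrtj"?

tjtz

The transformation: move the last 2 characters to the front (rotate right by 2), then delete the last 2 characters.
For "tzzrtj", step one produces "tjtzzr"; step two turns that into "tjtz".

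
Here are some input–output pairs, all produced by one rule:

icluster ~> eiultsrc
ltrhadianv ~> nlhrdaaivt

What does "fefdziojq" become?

qfdfizjoe

Looking at the pairs, the operation is to swap each adjacent pair of characters (1↔2, 3↔4, ...), then swap the first and last characters.
Applying both steps to "fefdziojq": "efdfizjoq", then "qfdfizjoe".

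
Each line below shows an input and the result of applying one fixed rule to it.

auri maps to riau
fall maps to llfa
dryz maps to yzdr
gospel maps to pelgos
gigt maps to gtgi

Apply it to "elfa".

fael

In each case the input is transformed by: swap the front and back halves of the string.
For "elfa" the result is "fael".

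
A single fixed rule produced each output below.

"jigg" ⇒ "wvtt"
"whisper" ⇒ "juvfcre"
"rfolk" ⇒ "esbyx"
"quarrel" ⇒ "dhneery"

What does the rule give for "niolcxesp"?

avbypkrfc

In each case the input is transformed by: shift every letter 13 places forward in the alphabet (wrapping around) — i.e. ROT13.
"niolcxesp" → "avbypkrfc".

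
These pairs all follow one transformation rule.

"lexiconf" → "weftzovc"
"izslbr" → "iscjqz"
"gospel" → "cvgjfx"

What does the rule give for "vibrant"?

In each case the input is transformed by: reverse the string, then shift every letter 9 places backward in the alphabet (wrapping around).
Starting from "vibrant": after the first operation, "tnarbiv"; after the second, "keriszm".

keriszm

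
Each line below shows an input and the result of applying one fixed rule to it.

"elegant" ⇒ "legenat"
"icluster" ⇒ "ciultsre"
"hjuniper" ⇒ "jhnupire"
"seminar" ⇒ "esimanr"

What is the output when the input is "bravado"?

rbvadao

The pattern: swap each adjacent pair of characters (1↔2, 3↔4, ...).
So "bravado" becomes "rbvadao".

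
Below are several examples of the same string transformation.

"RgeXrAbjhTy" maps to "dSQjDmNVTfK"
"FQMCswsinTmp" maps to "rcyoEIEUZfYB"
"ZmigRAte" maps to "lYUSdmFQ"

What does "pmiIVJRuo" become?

The pattern: flip the case of every letter, then shift every letter 12 places forward in the alphabet (wrapping around).
So "pmiIVJRuo" becomes "BYUuhvdGA".

BYUuhvdGA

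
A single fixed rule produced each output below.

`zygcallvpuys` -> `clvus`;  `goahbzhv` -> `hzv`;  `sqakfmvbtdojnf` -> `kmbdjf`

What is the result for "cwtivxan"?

ixn

The rule is to delete the first 3 characters, then keep every other character starting from the first (positions 1st, 3rd, 5th, ...).
On "cwtivxan": the first step gives "ivxan", and the second then gives "ixn".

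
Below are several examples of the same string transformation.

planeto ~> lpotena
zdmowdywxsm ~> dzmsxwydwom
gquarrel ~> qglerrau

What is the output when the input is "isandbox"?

sixobdna

What's happening: reverse the string, then move the last 2 characters to the front (rotate right by 2).
Applying both steps to "isandbox": "xobdnasi", then "sixobdna".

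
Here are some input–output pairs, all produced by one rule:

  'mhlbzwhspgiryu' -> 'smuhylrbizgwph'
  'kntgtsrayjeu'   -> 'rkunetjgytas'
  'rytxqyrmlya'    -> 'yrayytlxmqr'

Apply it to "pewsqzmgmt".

zptemwgsmq

Each output is the input with this applied: take characters alternately from the front and the back (1st, last, 2nd, 2nd-last, ...), then move the last character to the front.
"pewsqzmgmt" → "ptemwgsmqz" → "zptemwgsmq".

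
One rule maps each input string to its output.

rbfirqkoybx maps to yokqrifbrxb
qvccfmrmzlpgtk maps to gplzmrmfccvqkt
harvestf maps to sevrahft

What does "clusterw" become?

etsulcwr

Each output is the input with this applied: reverse the string, then move the first 2 characters to the end (rotate left by 2).
"clusterw" → "wretsulc" → "etsulcwr".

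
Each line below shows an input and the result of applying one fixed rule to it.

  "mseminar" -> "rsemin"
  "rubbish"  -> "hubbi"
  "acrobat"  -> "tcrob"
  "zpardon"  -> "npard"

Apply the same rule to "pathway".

What's happening: swap the first and last characters, then delete the last 2 characters.
Starting from "pathway": after the first operation, "yathwap"; after the second, "yathw".
(Check on "acrobat": → "tcrobaa" → "tcrob" ✓)

yathw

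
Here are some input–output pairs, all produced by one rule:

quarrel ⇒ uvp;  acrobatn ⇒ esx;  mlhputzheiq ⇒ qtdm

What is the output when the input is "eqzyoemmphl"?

The transformation: keep one character in every 3, starting at position 1 (positions 1st, 4th, 7th, ...), then shift every letter 4 places forward in the alphabet (wrapping around).
For "eqzyoemmphl", step one produces "eymh"; step two turns that into "icql".

icql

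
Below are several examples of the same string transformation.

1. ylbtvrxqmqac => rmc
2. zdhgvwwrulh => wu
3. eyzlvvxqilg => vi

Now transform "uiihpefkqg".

Looking at the pairs, the operation is to delete the first 3 characters, then keep one character in every 3, starting at position 3 (positions 3rd, 6th, 9th, ...).
"uiihpefkqg" → "hpefkqg" → "eq".
(Check on "eyzlvvxqilg": → "lvvxqilg" → "vi" ✓)

eq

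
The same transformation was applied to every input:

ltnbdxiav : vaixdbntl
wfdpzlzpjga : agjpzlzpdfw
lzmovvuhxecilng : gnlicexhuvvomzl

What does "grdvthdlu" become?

uldhtvdrg

Each output is the input with this applied: reverse the string.
On "grdvthdlu" that produces "uldhtvdrg".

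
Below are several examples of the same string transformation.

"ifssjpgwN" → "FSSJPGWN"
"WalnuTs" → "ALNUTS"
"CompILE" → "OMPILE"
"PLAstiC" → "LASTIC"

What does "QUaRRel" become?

UARREL

The rule is to delete the first character, then convert every letter to uppercase.
For "QUaRRel", step one produces "UaRRel"; step two turns that into "UARREL".
(Check on "ifssjpgwN": → "fssjpgwN" → "FSSJPGWN" ✓)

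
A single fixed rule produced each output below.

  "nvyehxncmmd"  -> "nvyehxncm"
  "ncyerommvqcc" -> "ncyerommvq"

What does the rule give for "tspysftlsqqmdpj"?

The pattern: delete the last 2 characters.
Applying that to "tspysftlsqqmdpj" gives "tspysftlsqqmd".

tspysftlsqqmd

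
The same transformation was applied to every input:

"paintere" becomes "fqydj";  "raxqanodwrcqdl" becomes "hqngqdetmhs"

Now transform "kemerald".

aucuh

Looking at the pairs, the operation is to shift every letter 10 places backward in the alphabet (wrapping around), then delete the last 3 characters.
On "kemerald": the first step gives "aucuhqbt", and the second then gives "aucuh".
(Check on "raxqanodwrcqdl": → "hqngqdetmhsgtb" → "hqngqdetmhs" ✓)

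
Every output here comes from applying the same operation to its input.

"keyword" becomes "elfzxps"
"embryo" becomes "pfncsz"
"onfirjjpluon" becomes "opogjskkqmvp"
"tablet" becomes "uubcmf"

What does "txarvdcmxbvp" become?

The pattern: shift every letter 1 place forward in the alphabet (wrapping around), then move the last character to the front.
"txarvdcmxbvp" → "uybswednycwq" → "quybswednycw".

quybswednycw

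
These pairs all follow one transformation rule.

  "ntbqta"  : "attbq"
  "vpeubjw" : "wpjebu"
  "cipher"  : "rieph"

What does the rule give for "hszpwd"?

dswzp

Looking at the pairs, the operation is to take characters alternately from the front and the back (1st, last, 2nd, 2nd-last, ...), then delete the first character.
Applying both steps to "hszpwd": "hdswzp", then "dswzp".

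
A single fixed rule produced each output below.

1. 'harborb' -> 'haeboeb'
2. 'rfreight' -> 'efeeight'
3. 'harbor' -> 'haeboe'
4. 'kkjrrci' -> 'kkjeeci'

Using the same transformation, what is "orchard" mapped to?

The transformation: replace every "r" with "e".
On "orchard" that produces "oechaed".

oechaed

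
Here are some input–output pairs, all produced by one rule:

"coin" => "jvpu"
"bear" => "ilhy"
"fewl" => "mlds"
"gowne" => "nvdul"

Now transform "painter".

The pattern: shift every letter 7 places forward in the alphabet (wrapping around).
So "painter" becomes "whpualy".

whpualy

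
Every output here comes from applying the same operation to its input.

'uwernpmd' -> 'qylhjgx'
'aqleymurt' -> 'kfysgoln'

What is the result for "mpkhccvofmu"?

Rule — shift every letter 6 places backward in the alphabet (wrapping around), then delete the first character.
On "mpkhccvofmu": the first step gives "gjebwwpizgo", and the second then gives "jebwwpizgo".
(Check on "uwernpmd": → "oqylhjgx" → "qylhjgx" ✓)

jebwwpizgo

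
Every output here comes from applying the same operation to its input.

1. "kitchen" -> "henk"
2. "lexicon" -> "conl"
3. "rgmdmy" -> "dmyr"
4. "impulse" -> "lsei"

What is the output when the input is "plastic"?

The rule is to move the last 3 characters to the front (rotate right by 3), then keep only the first 4 characters.
Starting from "plastic": after the first operation, "ticplas"; after the second, "ticp".

ticp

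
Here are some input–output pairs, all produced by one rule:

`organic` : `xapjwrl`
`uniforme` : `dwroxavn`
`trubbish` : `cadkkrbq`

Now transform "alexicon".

What's happening: shift every letter 9 places forward in the alphabet (wrapping around).
On "alexicon" that produces "jungrlxw".

jungrlxw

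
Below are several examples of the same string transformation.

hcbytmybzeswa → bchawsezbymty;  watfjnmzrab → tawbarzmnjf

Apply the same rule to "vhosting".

The rule is to move the first 3 characters to the end (rotate left by 3), then reverse the string.
So "vhosting" becomes "ohvgnits".

ohvgnits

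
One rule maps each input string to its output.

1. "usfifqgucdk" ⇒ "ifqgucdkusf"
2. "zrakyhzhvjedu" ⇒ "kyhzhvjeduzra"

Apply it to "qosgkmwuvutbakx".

gkmwuvutbakxqos

Each output is the input with this applied: move the first 3 characters to the end (rotate left by 3).
So "qosgkmwuvutbakx" becomes "gkmwuvutbakxqos".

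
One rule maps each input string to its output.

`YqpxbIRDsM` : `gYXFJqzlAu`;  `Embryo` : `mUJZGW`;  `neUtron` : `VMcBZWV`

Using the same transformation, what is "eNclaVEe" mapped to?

MvKTIdmM

Looking at the pairs, the operation is to flip the case of every letter, then shift every letter 8 places forward in the alphabet (wrapping around).
"eNclaVEe" → "EnCLAveE" → "MvKTIdmM".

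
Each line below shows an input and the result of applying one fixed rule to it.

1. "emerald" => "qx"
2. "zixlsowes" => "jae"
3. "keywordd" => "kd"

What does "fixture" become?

Rule — shift every letter 12 places forward in the alphabet (wrapping around), then keep one character in every 3, starting at position 3 (positions 3rd, 6th, 9th, ...).
Doing the same to "fixture": "jd".

jd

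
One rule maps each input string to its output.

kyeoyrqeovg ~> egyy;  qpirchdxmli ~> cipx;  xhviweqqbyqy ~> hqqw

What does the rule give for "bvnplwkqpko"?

loqv

The rule is to keep one character in every 3, starting at position 2 (positions 2nd, 5th, 8th, ...), then sort the characters into alphabetical order.
Starting from "bvnplwkqpko": after the first operation, "vlqo"; after the second, "loqv".
(Check on "xhviweqqbyqy": → "hwqq" → "hqqw" ✓)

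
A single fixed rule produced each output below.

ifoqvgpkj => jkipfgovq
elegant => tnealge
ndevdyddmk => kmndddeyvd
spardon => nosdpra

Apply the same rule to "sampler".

reslapm

What's happening: move the last character to the front, then take characters alternately from the front and the back (1st, last, 2nd, 2nd-last, ...).
Working it through for "sampler": intermediate "rsample", final "reslapm".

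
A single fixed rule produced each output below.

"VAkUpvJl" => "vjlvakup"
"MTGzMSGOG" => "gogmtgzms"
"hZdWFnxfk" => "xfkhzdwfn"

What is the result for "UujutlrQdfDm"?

fdmuujutlrqd

The pattern: move the last 3 characters to the front (rotate right by 3), then convert every letter to lowercase.
Doing the same to "UujutlrQdfDm": "fdmuujutlrqd".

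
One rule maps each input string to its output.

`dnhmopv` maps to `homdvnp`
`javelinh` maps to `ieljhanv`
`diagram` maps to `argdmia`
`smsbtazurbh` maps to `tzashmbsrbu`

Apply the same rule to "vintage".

The rule is to take characters alternately from the front and the back (1st, last, 2nd, 2nd-last, ...), then move the last 3 characters to the front (rotate right by 3).
On "vintage": the first step gives "veignat", and the second then gives "natveig".

natveig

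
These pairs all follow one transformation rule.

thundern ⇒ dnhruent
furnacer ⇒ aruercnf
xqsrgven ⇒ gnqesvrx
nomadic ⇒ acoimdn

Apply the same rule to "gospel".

What's happening: take characters alternately from the front and the back (1st, last, 2nd, 2nd-last, ...), then swap the first and last characters.
"gospel" → "gloesp" → "ploesg".

ploesg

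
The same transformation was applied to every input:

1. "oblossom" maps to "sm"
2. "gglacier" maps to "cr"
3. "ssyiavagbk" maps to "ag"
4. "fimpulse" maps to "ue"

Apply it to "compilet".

it

Each output is the input with this applied: keep one character in every 3, starting at position 2 (positions 2nd, 5th, 8th, ...), then delete the first character.
Applying that to "compilet" gives "it".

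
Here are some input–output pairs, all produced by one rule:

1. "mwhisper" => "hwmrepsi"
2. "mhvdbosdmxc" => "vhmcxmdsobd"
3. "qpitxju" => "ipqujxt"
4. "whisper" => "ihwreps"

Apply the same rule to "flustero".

The rule is to move the first 3 characters to the end (rotate left by 3), then reverse the string.
Starting from "flustero": after the first operation, "steroflu"; after the second, "ulforets".
(Check on "whisper": → "sperwhi" → "ihwreps" ✓)

ulforets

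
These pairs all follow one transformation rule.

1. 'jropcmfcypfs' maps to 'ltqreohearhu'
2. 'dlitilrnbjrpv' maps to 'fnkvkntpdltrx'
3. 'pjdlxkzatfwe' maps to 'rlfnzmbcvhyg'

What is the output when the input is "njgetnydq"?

pligvpafs

The rule is to shift every letter 2 places forward in the alphabet (wrapping around).
Doing the same to "njgetnydq": "pligvpafs".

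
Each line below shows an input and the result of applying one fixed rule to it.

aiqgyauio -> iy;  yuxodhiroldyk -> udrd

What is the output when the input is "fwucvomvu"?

wv

The transformation: delete the last 2 characters, then keep one character in every 3, starting at position 2 (positions 2nd, 5th, 8th, ...).
Starting from "fwucvomvu": after the first operation, "fwucvom"; after the second, "wv".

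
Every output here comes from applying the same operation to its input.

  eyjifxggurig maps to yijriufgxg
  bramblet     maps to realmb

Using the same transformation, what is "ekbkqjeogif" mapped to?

Rule — take characters alternately from the front and the back (1st, last, 2nd, 2nd-last, ...), then delete the first 2 characters.
For "ekbkqjeogif", step one produces "efkibgkoqej"; step two turns that into "kibgkoqej".

kibgkoqej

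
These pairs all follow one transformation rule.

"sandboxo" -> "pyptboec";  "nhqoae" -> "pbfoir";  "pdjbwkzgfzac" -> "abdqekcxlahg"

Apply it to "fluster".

ufsgmvt

Each output is the input with this applied: move the last 3 characters to the front (rotate right by 3), then shift every letter 1 place forward in the alphabet (wrapping around).
"fluster" → "terflus" → "ufsgmvt".
(Check on "pdjbwkzgfzac": → "zacpdjbwkzgf" → "abdqekcxlahg" ✓)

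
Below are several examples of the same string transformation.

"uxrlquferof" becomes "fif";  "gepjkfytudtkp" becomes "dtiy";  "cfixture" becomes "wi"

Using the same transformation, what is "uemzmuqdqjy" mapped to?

Looking at the pairs, the operation is to keep one character in every 3, starting at position 3 (positions 3rd, 6th, 9th, ...), then shift every letter 12 places backward in the alphabet (wrapping around).
Working it through for "uemzmuqdqjy": intermediate "muq", final "aie".

aie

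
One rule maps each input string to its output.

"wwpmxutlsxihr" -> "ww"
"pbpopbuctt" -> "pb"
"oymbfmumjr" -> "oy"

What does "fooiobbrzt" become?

fo

Each output is the input with this applied: keep only the first 2 characters.
So "fooiobbrzt" becomes "fo".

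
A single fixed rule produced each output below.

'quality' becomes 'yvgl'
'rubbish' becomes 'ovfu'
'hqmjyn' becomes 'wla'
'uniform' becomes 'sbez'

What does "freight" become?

vtug

Each output is the input with this applied: shift every letter 13 places forward in the alphabet (wrapping around) — i.e. ROT13, then delete the first 3 characters.
"freight" → "servtug" → "vtug".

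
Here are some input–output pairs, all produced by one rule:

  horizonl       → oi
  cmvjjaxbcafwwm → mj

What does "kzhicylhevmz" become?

zi

Each output is the input with this applied: keep every other character starting from the second (positions 2nd, 4th, 6th, ...), then keep only the first 2 characters.
Applying both steps to "kzhicylhevmz": "ziyhvz", then "zi".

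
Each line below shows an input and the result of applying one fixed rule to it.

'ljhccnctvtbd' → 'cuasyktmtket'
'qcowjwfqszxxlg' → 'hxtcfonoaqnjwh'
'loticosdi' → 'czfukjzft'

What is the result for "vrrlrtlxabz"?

The transformation: take characters alternately from the front and the back (1st, last, 2nd, 2nd-last, ...), then shift every letter 9 places backward in the alphabet (wrapping around).
"vrrlrtlxabz" → "vzrbralxrlt" → "mqisircoick".
(Check on "qcowjwfqszxxlg": → "qgcloxwxjzwsfq" → "hxtcfonoaqnjwh" ✓)

mqisircoick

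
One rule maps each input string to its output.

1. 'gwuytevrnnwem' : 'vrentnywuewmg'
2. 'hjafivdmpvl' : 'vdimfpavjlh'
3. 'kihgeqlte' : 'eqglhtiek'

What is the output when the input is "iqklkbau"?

The rule is to take characters alternately from the front and the back (1st, last, 2nd, 2nd-last, ...), then reverse the string.
"iqklkbau" → "iuqakblk" → "klbkaqui".

klbkaqui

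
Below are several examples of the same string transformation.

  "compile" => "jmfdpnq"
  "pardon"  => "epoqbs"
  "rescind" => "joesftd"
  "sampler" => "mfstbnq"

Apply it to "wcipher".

Each output is the input with this applied: move the last 3 characters to the front (rotate right by 3), then shift every letter 1 place forward in the alphabet (wrapping around).
For "wcipher", step one produces "herwcip"; step two turns that into "ifsxdjq".

ifsxdjq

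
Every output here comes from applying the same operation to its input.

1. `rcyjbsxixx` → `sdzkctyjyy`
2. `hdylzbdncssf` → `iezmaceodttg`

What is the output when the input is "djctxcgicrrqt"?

Each output is the input with this applied: shift every letter 1 place forward in the alphabet (wrapping around).
On "djctxcgicrrqt" that produces "ekduydhjdssru".

ekduydhjdssru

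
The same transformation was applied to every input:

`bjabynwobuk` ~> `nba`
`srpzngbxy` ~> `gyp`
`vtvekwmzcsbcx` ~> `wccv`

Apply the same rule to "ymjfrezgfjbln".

eflj

The transformation: keep one character in every 3, starting at position 3 (positions 3rd, 6th, 9th, ...), then move the first character to the end.
For "ymjfrezgfjbln", step one produces "jefl"; step two turns that into "eflj".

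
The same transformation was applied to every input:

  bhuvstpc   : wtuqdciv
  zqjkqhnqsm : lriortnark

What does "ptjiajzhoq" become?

jbkaiprquk

The rule is to move the first 3 characters to the end (rotate left by 3), then shift every letter 1 place forward in the alphabet (wrapping around).
Applying both steps to "ptjiajzhoq": "iajzhoqptj", then "jbkaiprquk".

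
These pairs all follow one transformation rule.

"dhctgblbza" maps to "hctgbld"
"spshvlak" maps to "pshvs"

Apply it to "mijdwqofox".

The pattern: delete the last 3 characters, then move the first character to the end.
"mijdwqofox" → "ijdwqom".

ijdwqom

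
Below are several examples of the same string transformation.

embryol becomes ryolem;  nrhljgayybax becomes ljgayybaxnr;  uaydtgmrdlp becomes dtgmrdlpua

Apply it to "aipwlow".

wlowai

What's happening: move the first 2 characters to the end (rotate left by 2), then delete the first character.
For "aipwlow", step one produces "pwlowai"; step two turns that into "wlowai".
(Check on "embryol": → "bryolem" → "ryolem" ✓)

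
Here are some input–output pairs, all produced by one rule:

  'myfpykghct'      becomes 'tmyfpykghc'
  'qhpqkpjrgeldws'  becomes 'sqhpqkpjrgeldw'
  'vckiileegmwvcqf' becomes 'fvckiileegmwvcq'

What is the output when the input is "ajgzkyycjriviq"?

Looking at the pairs, the operation is to move the last character to the front.
So "ajgzkyycjriviq" becomes "qajgzkyycjrivi".

qajgzkyycjrivi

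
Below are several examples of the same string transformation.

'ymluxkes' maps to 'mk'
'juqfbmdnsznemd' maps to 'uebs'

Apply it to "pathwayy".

In each case the input is transformed by: take characters alternately from the front and the back (1st, last, 2nd, 2nd-last, ...), then keep one character in every 3, starting at position 3 (positions 3rd, 6th, 9th, ...).
"pathwayy" → "aa".

aa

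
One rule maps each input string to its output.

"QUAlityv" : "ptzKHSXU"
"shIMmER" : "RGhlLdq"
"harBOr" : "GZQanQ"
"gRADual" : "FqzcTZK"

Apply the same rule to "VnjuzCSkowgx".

Looking at the pairs, the operation is to shift every letter 1 place backward in the alphabet (wrapping around), then flip the case of every letter.
So "VnjuzCSkowgx" becomes "uMITYbrJNVFW".
(Check on "shIMmER": → "rgHLlDQ" → "RGhlLdq" ✓)

uMITYbrJNVFW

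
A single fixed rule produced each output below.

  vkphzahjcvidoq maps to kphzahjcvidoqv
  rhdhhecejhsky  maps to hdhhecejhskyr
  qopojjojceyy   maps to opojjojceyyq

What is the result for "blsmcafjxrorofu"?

In each case the input is transformed by: move the first character to the end.
Applying that to "blsmcafjxrorofu" gives "lsmcafjxrorofub".

lsmcafjxrorofub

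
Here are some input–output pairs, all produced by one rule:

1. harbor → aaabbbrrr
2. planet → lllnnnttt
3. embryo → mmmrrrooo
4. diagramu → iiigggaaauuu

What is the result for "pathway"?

The rule is to keep every other character starting from the second (positions 2nd, 4th, 6th, ...), then repeat every character 3 times.
Applying both steps to "pathway": "aha", then "aaahhhaaa".
(Check on "planet": → "lnt" → "lllnnnttt" ✓)

aaahhhaaa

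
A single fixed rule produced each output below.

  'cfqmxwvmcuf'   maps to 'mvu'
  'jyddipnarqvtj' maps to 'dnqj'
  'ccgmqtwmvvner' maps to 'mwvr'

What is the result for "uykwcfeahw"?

wew

Each output is the input with this applied: delete the first 3 characters, then keep one character in every 3, starting at position 1 (positions 1st, 4th, 7th, ...).
On "uykwcfeahw": the first step gives "wcfeahw", and the second then gives "wew".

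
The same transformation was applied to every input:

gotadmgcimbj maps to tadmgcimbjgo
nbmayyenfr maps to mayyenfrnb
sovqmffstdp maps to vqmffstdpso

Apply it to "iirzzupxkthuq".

rzzupxkthuqii

Each output is the input with this applied: move the first 2 characters to the end (rotate left by 2).
Doing the same to "iirzzupxkthuq": "rzzupxkthuqii".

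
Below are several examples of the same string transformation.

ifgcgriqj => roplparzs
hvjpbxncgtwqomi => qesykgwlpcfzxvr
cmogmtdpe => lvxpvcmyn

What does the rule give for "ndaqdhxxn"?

wmjzmqggw

The pattern: shift every letter 9 places forward in the alphabet (wrapping around).
For "ndaqdhxxn" the result is "wmjzmqggw".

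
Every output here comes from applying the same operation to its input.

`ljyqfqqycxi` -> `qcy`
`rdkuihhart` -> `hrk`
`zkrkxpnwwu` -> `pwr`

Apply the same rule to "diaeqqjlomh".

Looking at the pairs, the operation is to keep one character in every 3, starting at position 3 (positions 3rd, 6th, 9th, ...), then move the first character to the end.
Applying that to "diaeqqjlomh" gives "qoa".

qoa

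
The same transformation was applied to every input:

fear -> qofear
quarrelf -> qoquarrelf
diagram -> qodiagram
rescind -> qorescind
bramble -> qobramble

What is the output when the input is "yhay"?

The transformation: prepend "qo".
"yhay" → "qoyhay".

qoyhay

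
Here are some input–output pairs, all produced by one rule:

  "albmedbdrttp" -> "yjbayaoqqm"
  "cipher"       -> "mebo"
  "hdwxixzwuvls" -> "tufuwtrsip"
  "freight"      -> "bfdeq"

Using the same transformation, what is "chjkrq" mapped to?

In each case the input is transformed by: shift every letter 3 places backward in the alphabet (wrapping around), then delete the first 2 characters.
Applying both steps to "chjkrq": "zeghon", then "ghon".

ghon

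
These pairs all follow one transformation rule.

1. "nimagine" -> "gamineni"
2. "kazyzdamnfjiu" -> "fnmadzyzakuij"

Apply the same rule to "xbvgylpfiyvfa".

The pattern: reverse the string, then move the first 3 characters to the end (rotate left by 3).
Doing the same to "xbvgylpfiyvfa": "yifplygvbxafv".

yifplygvbxafv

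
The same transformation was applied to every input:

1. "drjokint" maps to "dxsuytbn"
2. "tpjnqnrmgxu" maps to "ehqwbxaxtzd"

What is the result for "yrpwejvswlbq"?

alvgcftogzbi

Looking at the pairs, the operation is to reverse the string, then shift every letter 10 places forward in the alphabet (wrapping around).
For "yrpwejvswlbq", step one produces "qblwsvjewpry"; step two turns that into "alvgcftogzbi".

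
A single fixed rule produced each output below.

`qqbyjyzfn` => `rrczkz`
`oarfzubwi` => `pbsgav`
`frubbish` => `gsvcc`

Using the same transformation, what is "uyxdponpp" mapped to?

The transformation: shift every letter 1 place forward in the alphabet (wrapping around), then delete the last 3 characters.
On "uyxdponpp": the first step gives "vzyeqpoqq", and the second then gives "vzyeqp".
(Check on "qqbyjyzfn": → "rrczkzago" → "rrczkz" ✓)

vzyeqp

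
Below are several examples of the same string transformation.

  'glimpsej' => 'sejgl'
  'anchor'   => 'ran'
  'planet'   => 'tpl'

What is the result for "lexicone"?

onele

The transformation: move the first 2 characters to the end (rotate left by 2), then delete the first 3 characters.
For "lexicone", step one produces "xiconele"; step two turns that into "onele".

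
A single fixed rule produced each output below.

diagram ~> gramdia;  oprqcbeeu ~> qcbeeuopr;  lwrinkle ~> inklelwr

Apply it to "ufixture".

xtureufi

Rule — move the first 3 characters to the end (rotate left by 3).
Applying that to "ufixture" gives "xtureufi".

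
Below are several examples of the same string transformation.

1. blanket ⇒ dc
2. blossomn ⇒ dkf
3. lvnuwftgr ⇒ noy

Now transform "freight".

jy

In each case the input is transformed by: keep one character in every 3, starting at position 2 (positions 2nd, 5th, 8th, ...), then shift every letter 8 places backward in the alphabet (wrapping around).
On "freight": the first step gives "rg", and the second then gives "jy".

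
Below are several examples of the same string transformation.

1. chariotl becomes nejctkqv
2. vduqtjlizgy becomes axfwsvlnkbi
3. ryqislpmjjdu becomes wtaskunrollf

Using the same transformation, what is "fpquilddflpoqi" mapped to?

khrswknffhnrqs

In each case the input is transformed by: move the last character to the front, then shift every letter 2 places forward in the alphabet (wrapping around).
On "fpquilddflpoqi": the first step gives "ifpquilddflpoq", and the second then gives "khrswknffhnrqs".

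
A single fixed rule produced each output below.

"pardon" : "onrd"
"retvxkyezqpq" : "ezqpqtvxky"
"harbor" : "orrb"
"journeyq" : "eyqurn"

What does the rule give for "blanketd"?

etdank

The rule is to delete the first 2 characters, then swap the front and back halves of the string.
On "blanketd": the first step gives "anketd", and the second then gives "etdank".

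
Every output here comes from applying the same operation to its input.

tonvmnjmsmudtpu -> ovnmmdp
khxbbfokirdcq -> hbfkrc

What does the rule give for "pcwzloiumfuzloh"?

The pattern: keep every other character starting from the second (positions 2nd, 4th, 6th, ...).
On "pcwzloiumfuzloh" that produces "czoufzo".

czoufzo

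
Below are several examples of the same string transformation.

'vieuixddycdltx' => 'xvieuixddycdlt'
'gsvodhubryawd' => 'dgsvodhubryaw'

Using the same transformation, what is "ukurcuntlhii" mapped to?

iukurcuntlhi

Each output is the input with this applied: move the last character to the front.
"ukurcuntlhii" → "iukurcuntlhi".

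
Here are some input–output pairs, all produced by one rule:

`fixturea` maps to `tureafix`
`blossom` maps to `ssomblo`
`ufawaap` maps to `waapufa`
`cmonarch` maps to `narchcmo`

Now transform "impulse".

ulseimp

In each case the input is transformed by: move the first 3 characters to the end (rotate left by 3).
For "impulse" the result is "ulseimp".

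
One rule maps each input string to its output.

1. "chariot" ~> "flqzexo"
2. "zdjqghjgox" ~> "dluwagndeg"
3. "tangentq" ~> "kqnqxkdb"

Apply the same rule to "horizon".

What's happening: move the last 3 characters to the front (rotate right by 3), then shift every letter 3 places backward in the alphabet (wrapping around).
On "horizon": the first step gives "zonhori", and the second then gives "wlkelof".

wlkelof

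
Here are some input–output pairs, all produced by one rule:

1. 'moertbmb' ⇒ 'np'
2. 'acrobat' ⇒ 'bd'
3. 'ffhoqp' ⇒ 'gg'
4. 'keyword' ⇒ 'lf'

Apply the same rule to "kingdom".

Rule — shift every letter 1 place forward in the alphabet (wrapping around), then keep only the first 2 characters.
Starting from "kingdom": after the first operation, "ljohepn"; after the second, "lj".

lj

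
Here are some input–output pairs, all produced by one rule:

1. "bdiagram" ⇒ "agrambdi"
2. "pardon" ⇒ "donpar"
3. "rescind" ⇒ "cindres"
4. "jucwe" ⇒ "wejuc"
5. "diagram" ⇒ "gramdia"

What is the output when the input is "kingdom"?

gdomkin

The pattern: move the first 3 characters to the end (rotate left by 3).
Doing the same to "kingdom": "gdomkin".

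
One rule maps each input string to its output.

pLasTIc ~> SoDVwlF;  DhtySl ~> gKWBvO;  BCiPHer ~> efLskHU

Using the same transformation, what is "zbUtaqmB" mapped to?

The transformation: flip the case of every letter, then shift every letter 3 places forward in the alphabet (wrapping around).
Starting from "zbUtaqmB": after the first operation, "ZBuTAQMb"; after the second, "CExWDTPe".

CExWDTPe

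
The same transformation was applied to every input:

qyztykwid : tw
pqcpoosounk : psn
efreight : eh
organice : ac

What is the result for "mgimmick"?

mc

Rule — delete the first character, then keep one character in every 3, starting at position 3 (positions 3rd, 6th, 9th, ...).
On "mgimmick": the first step gives "gimmick", and the second then gives "mc".
(Check on "pqcpoosounk": → "qcpoosounk" → "psn" ✓)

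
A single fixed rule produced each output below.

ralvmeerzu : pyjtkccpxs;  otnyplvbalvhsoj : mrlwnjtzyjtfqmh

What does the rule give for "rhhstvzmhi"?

The pattern: shift every letter 2 places backward in the alphabet (wrapping around).
So "rhhstvzmhi" becomes "pffqrtxkfg".

pffqrtxkfg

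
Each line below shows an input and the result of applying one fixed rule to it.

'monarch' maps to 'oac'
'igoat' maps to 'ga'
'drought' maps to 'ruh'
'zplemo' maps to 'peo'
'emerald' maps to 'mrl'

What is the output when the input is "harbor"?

abr

Looking at the pairs, the operation is to keep every other character starting from the second (positions 2nd, 4th, 6th, ...).
So "harbor" becomes "abr".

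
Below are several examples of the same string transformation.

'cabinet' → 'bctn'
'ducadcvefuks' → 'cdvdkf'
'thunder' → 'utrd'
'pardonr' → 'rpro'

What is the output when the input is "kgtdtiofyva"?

In each case the input is transformed by: keep every other character starting from the first (positions 1st, 3rd, 5th, ...), then swap each adjacent pair of characters (1↔2, 3↔4, ...).
"kgtdtiofyva" → "tkotay".
(Check on "cabinet": → "cbnt" → "bctn" ✓)

tkotay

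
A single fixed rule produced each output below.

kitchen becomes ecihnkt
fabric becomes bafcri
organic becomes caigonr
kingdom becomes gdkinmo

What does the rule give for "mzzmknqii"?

iimknmzqz

The rule is to sort the characters into alphabetical order, then swap each adjacent pair of characters (1↔2, 3↔4, ...).
For "mzzmknqii", step one produces "iikmmnqzz"; step two turns that into "iimknmzqz".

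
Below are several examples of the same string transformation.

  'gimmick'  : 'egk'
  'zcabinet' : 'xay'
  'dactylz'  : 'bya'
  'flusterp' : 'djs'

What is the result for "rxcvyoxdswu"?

pva

The rule is to shift every letter 2 places backward in the alphabet (wrapping around), then keep only the first 3 characters.
On "rxcvyoxdswu": the first step gives "pvatwmvbqus", and the second then gives "pva".
(Check on "dactylz": → "byarwjx" → "bya" ✓)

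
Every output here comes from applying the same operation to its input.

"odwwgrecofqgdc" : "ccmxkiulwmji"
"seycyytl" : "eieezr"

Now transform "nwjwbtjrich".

pchzpxoin

The rule is to shift every letter 6 places forward in the alphabet (wrapping around), then delete the first 2 characters.
Working it through for "nwjwbtjrich": intermediate "tcpchzpxoin", final "pchzpxoin".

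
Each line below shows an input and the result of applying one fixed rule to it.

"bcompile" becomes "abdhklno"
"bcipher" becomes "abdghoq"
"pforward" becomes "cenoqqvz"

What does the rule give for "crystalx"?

bkqrswxz

Each output is the input with this applied: shift every letter 1 place backward in the alphabet (wrapping around), then sort the characters into alphabetical order.
Working it through for "crystalx": intermediate "bqxrszkw", final "bkqrswxz".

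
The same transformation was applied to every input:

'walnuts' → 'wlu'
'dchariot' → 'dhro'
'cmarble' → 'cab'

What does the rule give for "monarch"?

mnr

What's happening: swap each adjacent pair of characters (1↔2, 3↔4, ...), then keep every other character starting from the second (positions 2nd, 4th, 6th, ...).
Starting from "monarch": after the first operation, "omancrh"; after the second, "mnr".
(Check on "cmarble": → "mcralbe" → "cab" ✓)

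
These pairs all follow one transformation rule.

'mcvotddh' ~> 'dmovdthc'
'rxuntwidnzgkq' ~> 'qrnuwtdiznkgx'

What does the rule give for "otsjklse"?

sojslket

The transformation: swap each adjacent pair of characters (1↔2, 3↔4, ...), then swap the first and last characters.
So "otsjklse" becomes "sojslket".
(Check on "rxuntwidnzgkq": → "xrnuwtdiznkgq" → "qrnuwtdiznkgx" ✓)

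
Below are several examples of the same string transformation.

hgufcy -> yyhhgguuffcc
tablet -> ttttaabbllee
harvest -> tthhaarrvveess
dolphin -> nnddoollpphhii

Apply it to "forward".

ddffoorrwwaarr

Rule — double every character, then move the last 2 characters to the front (rotate right by 2).
Applying both steps to "forward": "ffoorrwwaarrdd", then "ddffoorrwwaarr".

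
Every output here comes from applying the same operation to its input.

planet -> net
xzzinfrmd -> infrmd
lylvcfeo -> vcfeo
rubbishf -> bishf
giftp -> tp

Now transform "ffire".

The rule is to delete the first 3 characters.
On "ffire" that produces "re".

re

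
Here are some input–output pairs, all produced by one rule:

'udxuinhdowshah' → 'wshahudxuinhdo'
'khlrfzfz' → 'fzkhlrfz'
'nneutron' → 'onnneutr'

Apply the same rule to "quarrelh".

lhquarre

The rule is to swap the front and back halves of the string, then move the first 2 characters to the end (rotate left by 2).
"quarrelh" → "relhquar" → "lhquarre".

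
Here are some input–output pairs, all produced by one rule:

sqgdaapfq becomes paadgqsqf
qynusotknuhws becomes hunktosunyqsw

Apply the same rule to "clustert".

etsulctr

The pattern: move the last 2 characters to the front (rotate right by 2), then reverse the string.
On "clustert": the first step gives "rtcluste", and the second then gives "etsulctr".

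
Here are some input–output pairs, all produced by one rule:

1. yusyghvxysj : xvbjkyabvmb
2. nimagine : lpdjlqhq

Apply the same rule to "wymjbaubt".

bpmedxewz

What's happening: move the first character to the end, then shift every letter 3 places forward in the alphabet (wrapping around).
For "wymjbaubt" the result is "bpmedxewz".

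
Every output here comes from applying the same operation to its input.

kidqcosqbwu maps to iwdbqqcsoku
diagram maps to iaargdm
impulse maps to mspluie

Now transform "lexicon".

In each case the input is transformed by: take characters alternately from the front and the back (1st, last, 2nd, 2nd-last, ...), then move the first 2 characters to the end (rotate left by 2).
Applying both steps to "lexicon": "lneoxci", then "eoxciln".

eoxciln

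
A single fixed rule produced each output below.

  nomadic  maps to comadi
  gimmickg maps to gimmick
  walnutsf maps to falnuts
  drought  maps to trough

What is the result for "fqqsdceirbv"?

vqqsdceirb

Rule — delete the first character, then move the last character to the front.
Working it through for "fqqsdceirbv": intermediate "qqsdceirbv", final "vqqsdceirb".
(Check on "walnutsf": → "alnutsf" → "falnuts" ✓)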